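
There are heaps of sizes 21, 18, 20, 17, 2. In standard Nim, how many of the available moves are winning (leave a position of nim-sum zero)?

Compute the nim-sum pairwise:
21 XOR 18 = 7
7 XOR 20 = 19
19 XOR 17 = 2
2 XOR 2 = 0
The nim-sum is already 0, so every move leaves a nonzero nim-sum — there are no winning moves.

0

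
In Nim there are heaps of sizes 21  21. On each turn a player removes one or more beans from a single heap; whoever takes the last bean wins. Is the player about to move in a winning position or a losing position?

Losing position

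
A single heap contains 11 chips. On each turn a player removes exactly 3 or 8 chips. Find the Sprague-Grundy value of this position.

0

Build the Grundy sequence with g(k) = mex{g(k−s) : s ∈ {3, 8}, s ≤ k}:
k:     0  1  2  3  4  5  6  7  8  9 10 11
g(k):  0  0  0  1  1  1  0  0  2  1  1  0
So g(11) = 0.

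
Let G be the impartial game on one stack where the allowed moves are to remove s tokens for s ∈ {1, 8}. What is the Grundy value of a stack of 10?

1

Grundy values for subtraction set {1, 8}:
k:     0  1  2  3  4  5  6  7  8  9 10
g(k):  0  1  0  1  0  1  0  1  2  0  1
So g(10) = 1.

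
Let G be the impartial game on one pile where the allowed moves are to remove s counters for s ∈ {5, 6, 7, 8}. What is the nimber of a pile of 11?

2

Grundy values for subtraction set {5, 6, 7, 8}:
k:     0  1  2  3  4  5  6  7  8  9 10 11
g(k):  0  0  0  0  0  1  1  1  1  1  2  2
So g(11) = 2.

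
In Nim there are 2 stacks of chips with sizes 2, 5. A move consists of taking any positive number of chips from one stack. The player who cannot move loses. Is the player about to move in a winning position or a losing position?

Winning position

Compute the nim-sum pairwise:
2 ^ 5 = 7
The nim-sum is 7 ≠ 0, so this is an N-position: the player to move can win.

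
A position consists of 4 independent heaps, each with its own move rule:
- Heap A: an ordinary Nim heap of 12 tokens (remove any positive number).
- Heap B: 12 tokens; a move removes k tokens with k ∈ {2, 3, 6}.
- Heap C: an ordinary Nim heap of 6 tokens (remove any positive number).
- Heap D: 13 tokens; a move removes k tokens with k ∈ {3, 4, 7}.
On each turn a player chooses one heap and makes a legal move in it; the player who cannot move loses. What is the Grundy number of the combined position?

Heap A is a plain Nim heap of size 12, so its Grundy value is 12.
Build the Grundy sequence for heap B with g(k) = mex{g(k−s) : s ∈ {2, 3, 6}, s ≤ k}:
g(0) = mex{} = 0
g(1) = mex{} = 0
g(2) = mex{0} = 1
g(3) = mex{0} = 1
g(4) = mex{0,1} = 2
g(5) = mex{1} = 0
g(6) = mex{0,1,2} = 3
g(7) = mex{0,2} = 1
g(8) = mex{0,1,3} = 2
g(9) = mex{1,3} = 0
g(10) = mex{1,2} = 0
g(11) = mex{0,2} = 1
g(12) = mex{0,3} = 1
So g(12) = 1.
Heap C is a plain Nim heap of size 6, so its Grundy value is 6.
For heap D, compute g(0), g(1), … with moves {3, 4, 7}:
k:     0  1  2  3  4  5  6  7  8  9 10 11 12 13
g(k):  0  0  0  1  1  1  2  2  2  3  0  0  0  1
So g(13) = 1.
The value of a disjunctive sum is the nim-sum of the parts.
Combined value = 12 XOR 1 XOR 6 XOR 1 = 10.

10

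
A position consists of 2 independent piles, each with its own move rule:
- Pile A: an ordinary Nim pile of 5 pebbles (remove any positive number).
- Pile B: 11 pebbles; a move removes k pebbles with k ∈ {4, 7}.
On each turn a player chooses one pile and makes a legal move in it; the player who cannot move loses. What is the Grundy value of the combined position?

5

Pile A is a plain Nim pile of size 5, so its Grundy value is 5.
Build the Grundy sequence for pile B with g(k) = mex{g(k−s) : s ∈ {4, 7}, s ≤ k}:
k:     0  1  2  3  4  5  6  7  8  9 10 11
g(k):  0  0  0  0  1  1  1  1  2  2  2  0
So g(11) = 0.
By the Sprague-Grundy theorem, the Grundy value of a sum of independent games is the XOR of the component values.
Combined value = 5 ⊕ 0 = 5.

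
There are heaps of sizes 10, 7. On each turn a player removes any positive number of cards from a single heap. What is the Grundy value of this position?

Compute the nim-sum pairwise:
10 XOR 7 = 13

13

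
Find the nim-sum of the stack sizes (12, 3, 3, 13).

Compute the nim-sum pairwise:
12 ^ 3 = 15
15 ^ 3 = 12
12 ^ 13 = 1

1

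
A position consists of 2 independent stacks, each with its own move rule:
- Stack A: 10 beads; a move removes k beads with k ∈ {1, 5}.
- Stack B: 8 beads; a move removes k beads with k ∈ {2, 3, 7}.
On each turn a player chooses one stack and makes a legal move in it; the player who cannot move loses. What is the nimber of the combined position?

1

Grundy values for stack A (subtraction set {1, 5}):
k:     0  1  2  3  4  5  6  7  8  9 10
g(k):  0  1  0  1  0  1  0  1  0  1  0
So g(10) = 0.
For stack B, compute g(0), g(1), … with moves {2, 3, 7}:
k:     0  1  2  3  4  5  6  7  8
g(k):  0  0  1  1  2  0  0  1  1
So g(8) = 1.
The value of a disjunctive sum is the nim-sum of the parts.
Combined value = 0 ⊕ 1 = 1.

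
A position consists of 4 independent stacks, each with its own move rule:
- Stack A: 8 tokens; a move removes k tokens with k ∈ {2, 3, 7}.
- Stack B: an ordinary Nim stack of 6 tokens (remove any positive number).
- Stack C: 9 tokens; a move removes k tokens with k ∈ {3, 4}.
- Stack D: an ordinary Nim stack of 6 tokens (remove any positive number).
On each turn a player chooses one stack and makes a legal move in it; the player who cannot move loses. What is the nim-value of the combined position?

1

Build the Grundy sequence for stack A with g(k) = mex{g(k−s) : s ∈ {2, 3, 7}, s ≤ k}:
k:     0  1  2  3  4  5  6  7  8
g(k):  0  0  1  1  2  0  0  1  1
So g(8) = 1.
Stack B is a plain Nim stack of size 6, so its Grundy value is 6.
Grundy values for stack C (subtraction set {3, 4}):
g(0) = mex{} = 0
g(1) = mex{} = 0
g(2) = mex{} = 0
g(3) = mex{0} = 1
g(4) = mex{0} = 1
g(5) = mex{0} = 1
g(6) = mex{0,1} = 2
g(7) = mex{1} = 0
g(8) = mex{1} = 0
g(9) = mex{1,2} = 0
So g(9) = 0.
Stack D is a plain Nim stack of size 6, so its Grundy value is 6.
By the Sprague-Grundy theorem, the Grundy value of a sum of independent games is the XOR of the component values.
Combined value = 1 XOR 6 XOR 0 XOR 6 = 1.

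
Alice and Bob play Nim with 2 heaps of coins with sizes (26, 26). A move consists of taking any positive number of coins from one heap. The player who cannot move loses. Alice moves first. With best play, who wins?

Bob wins

Nim-sum: 26 XOR 26 = 0.
The nim-sum is 0, so this is a P-position: the player to move is in a losing position under optimal play; Alice is about to move from it and so loses — Bob wins.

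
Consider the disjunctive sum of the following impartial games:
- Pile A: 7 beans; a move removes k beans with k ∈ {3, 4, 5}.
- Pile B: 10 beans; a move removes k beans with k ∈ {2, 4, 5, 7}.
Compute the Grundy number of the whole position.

2

Build the Grundy sequence for pile A with g(k) = mex{g(k−s) : s ∈ {3, 4, 5}, s ≤ k}:
g(0) = mex{} = 0
g(1) = mex{} = 0
g(2) = mex{} = 0
g(3) = mex{0} = 1
g(4) = mex{0} = 1
g(5) = mex{0} = 1
g(6) = mex{0,1} = 2
g(7) = mex{0,1} = 2
So g(7) = 2.
Build the Grundy sequence for pile B with g(k) = mex{g(k−s) : s ∈ {2, 4, 5, 7}, s ≤ k}:
k:     0  1  2  3  4  5  6  7  8  9 10
g(k):  0  0  1  1  2  2  3  3  4  0  0
So g(10) = 0.
The value of a disjunctive sum is the nim-sum of the parts.
Combined value = 2 XOR 0 = 2.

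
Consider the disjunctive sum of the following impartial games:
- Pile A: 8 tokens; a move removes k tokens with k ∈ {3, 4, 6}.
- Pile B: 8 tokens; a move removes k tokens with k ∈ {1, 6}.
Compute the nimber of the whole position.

For pile A, compute g(0), g(1), … with moves {3, 4, 6}:
g(0) = mex{} = 0
g(1) = mex{} = 0
g(2) = mex{} = 0
g(3) = mex{0} = 1
g(4) = mex{0} = 1
g(5) = mex{0} = 1
g(6) = mex{0,1} = 2
g(7) = mex{0,1} = 2
g(8) = mex{0,1} = 2
So g(8) = 2.
For pile B, compute g(0), g(1), … with moves {1, 6}:
g(0) = mex{} = 0
g(1) = mex{0} = 1
g(2) = mex{1} = 0
g(3) = mex{0} = 1
g(4) = mex{1} = 0
g(5) = mex{0} = 1
g(6) = mex{0,1} = 2
g(7) = mex{1,2} = 0
g(8) = mex{0} = 1
So g(8) = 1.
The value of a disjunctive sum is the nim-sum of the parts.
Combined value = 2 ⊕ 1 = 3.

3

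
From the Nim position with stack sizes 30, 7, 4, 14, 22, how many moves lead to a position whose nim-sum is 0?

In binary:
  11110  (30)
  00111  (7)
  00100  (4)
  01110  (14)
  10110  (22)
  -----
  00101  (5)
The overall nim-sum is X = 5. A stack of size p has a winning move iff p XOR X < p (reduce it to p XOR X).
  30: 30 XOR 5 = 27 < 30 — winning move (to 27).
  7: 7 XOR 5 = 2 < 7 — winning move (to 2).
  4: 4 XOR 5 = 1 < 4 — winning move (to 1).
  14: 14 XOR 5 = 11 < 14 — winning move (to 11).
  22: 22 XOR 5 = 19 < 22 — winning move (to 19).
That gives 5 winning moves.

5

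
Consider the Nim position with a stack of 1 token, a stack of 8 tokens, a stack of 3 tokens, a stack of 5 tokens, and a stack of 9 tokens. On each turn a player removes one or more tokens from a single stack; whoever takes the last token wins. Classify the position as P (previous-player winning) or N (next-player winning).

Compute the nim-sum pairwise:
1 XOR 8 = 9
9 XOR 3 = 10
10 XOR 5 = 15
15 XOR 9 = 6
The nim-sum is 6 ≠ 0, so this is an N-position: the player to move can win.

N-position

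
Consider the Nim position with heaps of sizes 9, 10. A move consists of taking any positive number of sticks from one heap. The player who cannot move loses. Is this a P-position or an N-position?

N-position

Nim-sum: 9 XOR 10 = 3.
The nim-sum is 3 ≠ 0, so this is an N-position: the player to move can win.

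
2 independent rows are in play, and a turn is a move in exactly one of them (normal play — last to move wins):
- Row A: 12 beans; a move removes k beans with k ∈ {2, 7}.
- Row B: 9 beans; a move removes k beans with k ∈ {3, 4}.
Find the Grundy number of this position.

1

Grundy values for row A (subtraction set {2, 7}):
k:     0  1  2  3  4  5  6  7  8  9 10 11 12
g(k):  0  0  1  1  0  0  1  1  2  0  0  1  1
So g(12) = 1.
Grundy values for row B (subtraction set {3, 4}):
g(0) = mex{} = 0
g(1) = mex{} = 0
g(2) = mex{} = 0
g(3) = mex{0} = 1
g(4) = mex{0} = 1
g(5) = mex{0} = 1
g(6) = mex{0,1} = 2
g(7) = mex{1} = 0
g(8) = mex{1} = 0
g(9) = mex{1,2} = 0
So g(9) = 0.
By the Sprague-Grundy theorem, the Grundy value of a sum of independent games is the XOR of the component values.
Combined value = 1 ⊕ 0 = 1.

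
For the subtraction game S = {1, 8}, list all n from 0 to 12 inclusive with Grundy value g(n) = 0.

Grundy values for subtraction set {1, 8}:
k:     0  1  2  3  4  5  6  7  8  9 10 11 12
g(k):  0  1  0  1  0  1  0  1  2  0  1  0  1
The P-positions (g = 0) in 0..12 are 0, 2, 4, 6, 9, 11.

0, 2, 4, 6, 9, 11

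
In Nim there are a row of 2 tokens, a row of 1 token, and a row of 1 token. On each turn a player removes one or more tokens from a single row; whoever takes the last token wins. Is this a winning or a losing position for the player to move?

Compute the nim-sum pairwise:
2 XOR 1 = 3
3 XOR 1 = 2
The nim-sum is 2 ≠ 0, so this is an N-position: the player to move can win.

Winning position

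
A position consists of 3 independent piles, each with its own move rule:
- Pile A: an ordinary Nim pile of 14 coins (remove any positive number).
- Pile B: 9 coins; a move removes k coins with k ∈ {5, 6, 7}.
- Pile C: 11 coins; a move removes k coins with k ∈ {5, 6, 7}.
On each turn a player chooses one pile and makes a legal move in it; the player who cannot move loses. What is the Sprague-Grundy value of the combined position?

13

Pile A is a plain Nim pile of size 14, so its Grundy value is 14.
For pile B, compute g(0), g(1), … with moves {5, 6, 7}:
k:     0  1  2  3  4  5  6  7  8  9
g(k):  0  0  0  0  0  1  1  1  1  1
So g(9) = 1.
Build the Grundy sequence for pile C with g(k) = mex{g(k−s) : s ∈ {5, 6, 7}, s ≤ k}:
g(0) = mex{} = 0
g(1) = mex{} = 0
g(2) = mex{} = 0
g(3) = mex{} = 0
g(4) = mex{} = 0
g(5) = mex{0} = 1
g(6) = mex{0} = 1
g(7) = mex{0} = 1
g(8) = mex{0} = 1
g(9) = mex{0} = 1
g(10) = mex{0,1} = 2
g(11) = mex{0,1} = 2
So g(11) = 2.
The value of a disjunctive sum is the nim-sum of the parts.
Combined value = 14 XOR 1 XOR 2 = 13.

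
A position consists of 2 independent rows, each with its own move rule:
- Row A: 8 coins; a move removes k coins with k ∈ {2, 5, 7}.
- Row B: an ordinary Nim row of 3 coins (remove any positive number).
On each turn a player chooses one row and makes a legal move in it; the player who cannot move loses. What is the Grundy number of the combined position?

Build the Grundy sequence for row A with g(k) = mex{g(k−s) : s ∈ {2, 5, 7}, s ≤ k}:
g(0) = mex{} = 0
g(1) = mex{} = 0
g(2) = mex{0} = 1
g(3) = mex{0} = 1
g(4) = mex{1} = 0
g(5) = mex{0,1} = 2
g(6) = mex{0} = 1
g(7) = mex{0,1,2} = 3
g(8) = mex{0,1} = 2
So g(8) = 2.
Row B is a plain Nim row of size 3, so its Grundy value is 3.
The value of a disjunctive sum is the nim-sum of the parts.
Combined value = 2 XOR 3 = 1.

1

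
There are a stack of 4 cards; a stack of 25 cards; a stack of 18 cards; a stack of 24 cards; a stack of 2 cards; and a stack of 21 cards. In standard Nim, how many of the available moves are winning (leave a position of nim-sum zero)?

0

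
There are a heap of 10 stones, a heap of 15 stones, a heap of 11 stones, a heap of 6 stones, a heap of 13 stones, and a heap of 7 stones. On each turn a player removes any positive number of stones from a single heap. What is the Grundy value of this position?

2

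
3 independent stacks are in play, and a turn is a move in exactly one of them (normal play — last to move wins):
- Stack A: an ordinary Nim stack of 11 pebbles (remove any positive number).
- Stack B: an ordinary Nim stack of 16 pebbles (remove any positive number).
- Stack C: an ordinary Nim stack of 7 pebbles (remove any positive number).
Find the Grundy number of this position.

28

Stack A is a plain Nim stack of size 11, so its Grundy value is 11.
Stack B is a plain Nim stack of size 16, so its Grundy value is 16.
Stack C is a plain Nim stack of size 7, so its Grundy value is 7.
By the Sprague-Grundy theorem, the Grundy value of a sum of independent games is the XOR of the component values.
Combined value = 11 XOR 16 XOR 7 = 28.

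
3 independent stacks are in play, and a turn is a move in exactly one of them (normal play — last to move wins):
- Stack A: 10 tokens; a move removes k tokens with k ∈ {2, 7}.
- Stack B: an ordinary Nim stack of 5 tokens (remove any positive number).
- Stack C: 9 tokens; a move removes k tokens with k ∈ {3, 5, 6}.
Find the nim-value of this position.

5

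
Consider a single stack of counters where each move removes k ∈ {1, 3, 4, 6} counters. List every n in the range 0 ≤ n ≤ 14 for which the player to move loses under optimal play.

Grundy values for subtraction set {1, 3, 4, 6}:
k:     0  1  2  3  4  5  6  7  8  9 10 11 12 13 14
g(k):  0  1  0  1  2  3  2  0  1  0  1  2  3  2  0
The P-positions (g = 0) in 0..14 are 0, 2, 7, 9, 14.

0, 2, 7, 9, 14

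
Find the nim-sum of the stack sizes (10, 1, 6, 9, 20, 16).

Nim-sum: 10 ^ 1 ^ 6 ^ 9 ^ 20 ^ 16 = 0.

0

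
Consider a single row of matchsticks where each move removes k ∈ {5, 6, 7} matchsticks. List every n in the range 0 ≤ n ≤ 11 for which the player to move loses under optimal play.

Grundy values for subtraction set {5, 6, 7}:
k:     0  1  2  3  4  5  6  7  8  9 10 11
g(k):  0  0  0  0  0  1  1  1  1  1  2  2
The P-positions (g = 0) in 0..11 are 0, 1, 2, 3, 4.

0, 1, 2, 3, 4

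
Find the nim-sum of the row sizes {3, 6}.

5

Compute the nim-sum pairwise:
3 ⊕ 6 = 5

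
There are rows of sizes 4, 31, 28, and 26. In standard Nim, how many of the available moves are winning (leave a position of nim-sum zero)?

3

In binary:
  00100  (4)
  11111  (31)
  11100  (28)
  11010  (26)
  -----
  11101  (29)
The overall nim-sum is X = 29. A row of size p has a winning move iff p XOR X < p (reduce it to p XOR X).
  4: 4 XOR 29 = 25 ≥ 4 — no move.
  31: 31 XOR 29 = 2 < 31 — winning move (to 2).
  28: 28 XOR 29 = 1 < 28 — winning move (to 1).
  26: 26 XOR 29 = 7 < 26 — winning move (to 7).
That gives 3 winning moves.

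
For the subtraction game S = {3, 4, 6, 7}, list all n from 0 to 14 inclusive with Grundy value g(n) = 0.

0, 1, 2, 10, 11, 12

Build the Grundy sequence with g(k) = mex{g(k−s) : s ∈ {3, 4, 6, 7}, s ≤ k}:
g(0) = mex{} = 0
g(1) = mex{} = 0
g(2) = mex{} = 0
g(3) = mex{0} = 1
g(4) = mex{0} = 1
g(5) = mex{0} = 1
g(6) = mex{0,1} = 2
g(7) = mex{0,1} = 2
g(8) = mex{0,1} = 2
g(9) = mex{0,1,2} = 3
g(10) = mex{1,2} = 0
g(11) = mex{1,2} = 0
g(12) = mex{1,2,3} = 0
g(13) = mex{0,2,3} = 1
g(14) = mex{0,2} = 1
The P-positions (g = 0) in 0..14 are 0, 1, 2, 10, 11, 12.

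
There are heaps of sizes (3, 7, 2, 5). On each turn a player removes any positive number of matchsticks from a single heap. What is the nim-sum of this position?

Nim-sum: 3 ⊕ 7 ⊕ 2 ⊕ 5 = 3.

3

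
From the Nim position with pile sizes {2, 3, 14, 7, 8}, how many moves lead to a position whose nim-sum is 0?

0

Nim-sum: 2 ⊕ 3 ⊕ 14 ⊕ 7 ⊕ 8 = 0.
The nim-sum is already 0, so every move leaves a nonzero nim-sum — there are no winning moves.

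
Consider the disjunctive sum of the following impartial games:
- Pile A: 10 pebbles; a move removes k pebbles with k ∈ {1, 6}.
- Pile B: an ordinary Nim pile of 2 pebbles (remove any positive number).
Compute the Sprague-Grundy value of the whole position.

3

For pile A, compute g(0), g(1), … with moves {1, 6}:
k:     0  1  2  3  4  5  6  7  8  9 10
g(k):  0  1  0  1  0  1  2  0  1  0  1
So g(10) = 1.
Pile B is a plain Nim pile of size 2, so its Grundy value is 2.
The value of a disjunctive sum is the nim-sum of the parts.
Combined value = 1 XOR 2 = 3.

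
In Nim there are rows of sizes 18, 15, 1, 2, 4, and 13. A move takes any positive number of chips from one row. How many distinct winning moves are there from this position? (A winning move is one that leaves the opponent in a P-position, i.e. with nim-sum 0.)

1

Write each in binary and XOR column by column:
  10010  (18)
  01111  (15)
  00001  (1)
  00010  (2)
  00100  (4)
  01101  (13)
  -----
  10111  (23)
The overall nim-sum is X = 23. A row of size p has a winning move iff p XOR X < p (reduce it to p XOR X).
  18: 18 XOR 23 = 5 < 18 — winning move (to 5).
  15: 15 XOR 23 = 24 ≥ 15 — no move.
  1: 1 XOR 23 = 22 ≥ 1 — no move.
  2: 2 XOR 23 = 21 ≥ 2 — no move.
  4: 4 XOR 23 = 19 ≥ 4 — no move.
  13: 13 XOR 23 = 26 ≥ 13 — no move.
That gives 1 winning move.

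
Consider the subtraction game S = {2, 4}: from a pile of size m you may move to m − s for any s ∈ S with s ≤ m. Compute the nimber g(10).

Compute g(0), g(1), … for moves {2, 4}:
g(0) = mex{} = 0
g(1) = mex{} = 0
g(2) = mex{0} = 1
g(3) = mex{0} = 1
g(4) = mex{0,1} = 2
g(5) = mex{0,1} = 2
g(6) = mex{1,2} = 0
g(7) = mex{1,2} = 0
g(8) = mex{0,2} = 1
g(9) = mex{0,2} = 1
g(10) = mex{0,1} = 2
So g(10) = 2.

2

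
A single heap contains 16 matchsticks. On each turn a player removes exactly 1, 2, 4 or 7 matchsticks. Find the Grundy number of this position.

1

Compute g(0), g(1), … for moves {1, 2, 4, 7}:
k:     0  1  2  3  4  5  6  7  8  9 10 11 12 13 14 15 16
g(k):  0  1  2  0  1  2  0  1  2  0  1  2  0  1  2  0  1
So g(16) = 1.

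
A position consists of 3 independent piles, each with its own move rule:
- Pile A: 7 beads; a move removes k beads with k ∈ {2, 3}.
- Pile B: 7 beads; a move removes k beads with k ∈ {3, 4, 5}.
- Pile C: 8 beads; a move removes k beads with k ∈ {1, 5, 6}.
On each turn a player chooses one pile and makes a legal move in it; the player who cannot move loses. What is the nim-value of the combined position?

1

Grundy values for pile A (subtraction set {2, 3}):
k:     0  1  2  3  4  5  6  7
g(k):  0  0  1  1  2  0  0  1
So g(7) = 1.
Grundy values for pile B (subtraction set {3, 4, 5}):
k:     0  1  2  3  4  5  6  7
g(k):  0  0  0  1  1  1  2  2
So g(7) = 2.
Build the Grundy sequence for pile C with g(k) = mex{g(k−s) : s ∈ {1, 5, 6}, s ≤ k}:
k:     0  1  2  3  4  5  6  7  8
g(k):  0  1  0  1  0  1  2  3  2
So g(8) = 2.
By the Sprague-Grundy theorem, the Grundy value of a sum of independent games is the XOR of the component values.
Combined value = 1 XOR 2 XOR 2 = 1.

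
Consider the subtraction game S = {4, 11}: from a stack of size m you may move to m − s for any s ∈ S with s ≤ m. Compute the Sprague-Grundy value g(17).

0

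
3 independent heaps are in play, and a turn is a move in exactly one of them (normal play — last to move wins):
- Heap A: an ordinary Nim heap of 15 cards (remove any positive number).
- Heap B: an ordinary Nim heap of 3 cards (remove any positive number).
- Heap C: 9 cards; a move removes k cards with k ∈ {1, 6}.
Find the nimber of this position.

Heap A is a plain Nim heap of size 15, so its Grundy value is 15.
Heap B is a plain Nim heap of size 3, so its Grundy value is 3.
For heap C, compute g(0), g(1), … with moves {1, 6}:
k:     0  1  2  3  4  5  6  7  8  9
g(k):  0  1  0  1  0  1  2  0  1  0
So g(9) = 0.
The value of a disjunctive sum is the nim-sum of the parts.
Combined value = 15 XOR 3 XOR 0 = 12.

12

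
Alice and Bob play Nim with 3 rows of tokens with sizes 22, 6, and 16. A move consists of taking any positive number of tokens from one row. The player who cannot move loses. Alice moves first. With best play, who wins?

Bob wins

Compute the nim-sum pairwise:
22 XOR 6 = 16
16 XOR 16 = 0
The nim-sum is 0, so this is a P-position: the player to move is in a losing position under optimal play; Alice is about to move from it and so loses — Bob wins.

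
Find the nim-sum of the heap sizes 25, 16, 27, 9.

27

Nim-sum: 25 XOR 16 XOR 27 XOR 9 = 27.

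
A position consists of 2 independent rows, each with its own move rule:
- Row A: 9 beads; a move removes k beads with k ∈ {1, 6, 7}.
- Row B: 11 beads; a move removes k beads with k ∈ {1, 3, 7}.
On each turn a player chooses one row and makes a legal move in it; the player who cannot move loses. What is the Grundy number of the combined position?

2

For row A, compute g(0), g(1), … with moves {1, 6, 7}:
k:     0  1  2  3  4  5  6  7  8  9
g(k):  0  1  0  1  0  1  2  3  2  3
So g(9) = 3.
For row B, compute g(0), g(1), … with moves {1, 3, 7}:
g(0) = mex{} = 0
g(1) = mex{0} = 1
g(2) = mex{1} = 0
g(3) = mex{0} = 1
g(4) = mex{1} = 0
g(5) = mex{0} = 1
g(6) = mex{1} = 0
g(7) = mex{0} = 1
g(8) = mex{1} = 0
g(9) = mex{0} = 1
g(10) = mex{1} = 0
g(11) = mex{0} = 1
So g(11) = 1.
The value of a disjunctive sum is the nim-sum of the parts.
Combined value = 3 ⊕ 1 = 2.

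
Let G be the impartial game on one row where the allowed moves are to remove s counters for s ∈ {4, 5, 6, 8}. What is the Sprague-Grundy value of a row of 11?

2

Compute g(0), g(1), … for moves {4, 5, 6, 8}:
k:     0  1  2  3  4  5  6  7  8  9 10 11
g(k):  0  0  0  0  1  1  1  1  2  2  2  2
So g(11) = 2.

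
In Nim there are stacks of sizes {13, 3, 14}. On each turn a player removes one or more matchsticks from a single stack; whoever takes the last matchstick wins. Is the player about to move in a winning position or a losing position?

Bitwise XOR of the heap sizes:
  1101  (13)
  0011  (3)
  1110  (14)
  ----
  0000  (0)
The nim-sum is 0, so this is a P-position: the player to move is in a losing position under optimal play.

Losing position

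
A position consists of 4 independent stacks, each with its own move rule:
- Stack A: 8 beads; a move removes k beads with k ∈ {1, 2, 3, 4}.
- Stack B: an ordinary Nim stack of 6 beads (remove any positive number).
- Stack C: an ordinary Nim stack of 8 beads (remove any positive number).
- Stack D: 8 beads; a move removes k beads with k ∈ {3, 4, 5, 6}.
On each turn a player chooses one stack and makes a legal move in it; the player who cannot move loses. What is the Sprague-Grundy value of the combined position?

15

For stack A, compute g(0), g(1), … with moves {1, 2, 3, 4}:
k:     0  1  2  3  4  5  6  7  8
g(k):  0  1  2  3  4  0  1  2  3
So g(8) = 3.
Stack B is a plain Nim stack of size 6, so its Grundy value is 6.
Stack C is a plain Nim stack of size 8, so its Grundy value is 8.
Grundy values for stack D (subtraction set {3, 4, 5, 6}):
k:     0  1  2  3  4  5  6  7  8
g(k):  0  0  0  1  1  1  2  2  2
So g(8) = 2.
By the Sprague-Grundy theorem, the Grundy value of a sum of independent games is the XOR of the component values.
Combined value = 3 ⊕ 6 ⊕ 8 ⊕ 2 = 15.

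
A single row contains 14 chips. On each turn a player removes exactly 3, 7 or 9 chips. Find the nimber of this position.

Compute g(0), g(1), … for moves {3, 7, 9}:
k:     0  1  2  3  4  5  6  7  8  9 10 11 12 13 14
g(k):  0  0  0  1  1  1  0  2  2  1  3  3  0  2  0
So g(14) = 0.

0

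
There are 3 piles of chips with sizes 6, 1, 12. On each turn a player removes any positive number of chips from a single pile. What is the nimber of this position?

11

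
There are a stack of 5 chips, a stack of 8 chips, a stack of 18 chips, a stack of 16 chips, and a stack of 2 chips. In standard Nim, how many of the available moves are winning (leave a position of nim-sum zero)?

1

Bitwise XOR of the heap sizes:
  00101  (5)
  01000  (8)
  10010  (18)
  10000  (16)
  00010  (2)
  -----
  01101  (13)
The overall nim-sum is X = 13. A stack of size p has a winning move iff p XOR X < p (reduce it to p XOR X).
  5: 5 XOR 13 = 8 ≥ 5 — no move.
  8: 8 XOR 13 = 5 < 8 — winning move (to 5).
  18: 18 XOR 13 = 31 ≥ 18 — no move.
  16: 16 XOR 13 = 29 ≥ 16 — no move.
  2: 2 XOR 13 = 15 ≥ 2 — no move.
That gives 1 winning move.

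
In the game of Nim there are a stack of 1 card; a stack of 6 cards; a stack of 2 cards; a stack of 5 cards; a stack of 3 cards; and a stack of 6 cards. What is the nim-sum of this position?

5

Compute the nim-sum pairwise:
1 ^ 6 = 7
7 ^ 2 = 5
5 ^ 5 = 0
0 ^ 3 = 3
3 ^ 6 = 5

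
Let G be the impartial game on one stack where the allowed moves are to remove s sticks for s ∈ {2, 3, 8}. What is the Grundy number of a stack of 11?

0

Compute g(0), g(1), … for moves {2, 3, 8}:
g(0) = mex{} = 0
g(1) = mex{} = 0
g(2) = mex{0} = 1
g(3) = mex{0} = 1
g(4) = mex{0,1} = 2
g(5) = mex{1} = 0
g(6) = mex{1,2} = 0
g(7) = mex{0,2} = 1
g(8) = mex{0} = 1
g(9) = mex{0,1} = 2
g(10) = mex{1} = 0
g(11) = mex{1,2} = 0
So g(11) = 0.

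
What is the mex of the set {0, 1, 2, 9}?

3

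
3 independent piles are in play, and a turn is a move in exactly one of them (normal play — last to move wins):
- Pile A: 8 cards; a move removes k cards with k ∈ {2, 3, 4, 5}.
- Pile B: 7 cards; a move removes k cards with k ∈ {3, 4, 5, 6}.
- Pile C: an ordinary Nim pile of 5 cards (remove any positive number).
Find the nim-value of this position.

7

For pile A, compute g(0), g(1), … with moves {2, 3, 4, 5}:
k:     0  1  2  3  4  5  6  7  8
g(k):  0  0  1  1  2  2  3  0  0
So g(8) = 0.
Grundy values for pile B (subtraction set {3, 4, 5, 6}):
g(0) = mex{} = 0
g(1) = mex{} = 0
g(2) = mex{} = 0
g(3) = mex{0} = 1
g(4) = mex{0} = 1
g(5) = mex{0} = 1
g(6) = mex{0,1} = 2
g(7) = mex{0,1} = 2
So g(7) = 2.
Pile C is a plain Nim pile of size 5, so its Grundy value is 5.
The value of a disjunctive sum is the nim-sum of the parts.
Combined value = 0 XOR 2 XOR 5 = 7.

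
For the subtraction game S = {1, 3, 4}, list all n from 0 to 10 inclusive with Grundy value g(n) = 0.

0, 2, 7, 9

Grundy values for subtraction set {1, 3, 4}:
g(0) = mex{} = 0
g(1) = mex{0} = 1
g(2) = mex{1} = 0
g(3) = mex{0} = 1
g(4) = mex{0,1} = 2
g(5) = mex{0,1,2} = 3
g(6) = mex{0,1,3} = 2
g(7) = mex{1,2} = 0
g(8) = mex{0,2,3} = 1
g(9) = mex{1,2,3} = 0
g(10) = mex{0,2} = 1
The P-positions (g = 0) in 0..10 are 0, 2, 7, 9.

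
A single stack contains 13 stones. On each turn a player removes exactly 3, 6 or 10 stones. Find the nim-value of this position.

Compute g(0), g(1), … for moves {3, 6, 10}:
g(0) = mex{} = 0
g(1) = mex{} = 0
g(2) = mex{} = 0
g(3) = mex{0} = 1
g(4) = mex{0} = 1
g(5) = mex{0} = 1
g(6) = mex{0,1} = 2
g(7) = mex{0,1} = 2
g(8) = mex{0,1} = 2
g(9) = mex{1,2} = 0
g(10) = mex{0,1,2} = 3
g(11) = mex{0,1,2} = 3
g(12) = mex{0,2} = 1
g(13) = mex{1,2,3} = 0
So g(13) = 0.

0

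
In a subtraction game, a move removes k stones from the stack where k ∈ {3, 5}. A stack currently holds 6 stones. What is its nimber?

2

Build the Grundy sequence with g(k) = mex{g(k−s) : s ∈ {3, 5}, s ≤ k}:
g(0) = mex{} = 0
g(1) = mex{} = 0
g(2) = mex{} = 0
g(3) = mex{0} = 1
g(4) = mex{0} = 1
g(5) = mex{0} = 1
g(6) = mex{0,1} = 2
So g(6) = 2.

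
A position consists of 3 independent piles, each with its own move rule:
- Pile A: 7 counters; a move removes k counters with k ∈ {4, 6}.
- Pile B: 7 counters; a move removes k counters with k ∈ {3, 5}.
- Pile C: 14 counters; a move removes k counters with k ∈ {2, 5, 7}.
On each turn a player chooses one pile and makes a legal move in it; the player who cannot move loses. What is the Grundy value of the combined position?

3

For pile A, compute g(0), g(1), … with moves {4, 6}:
g(0) = mex{} = 0
g(1) = mex{} = 0
g(2) = mex{} = 0
g(3) = mex{} = 0
g(4) = mex{0} = 1
g(5) = mex{0} = 1
g(6) = mex{0} = 1
g(7) = mex{0} = 1
So g(7) = 1.
For pile B, compute g(0), g(1), … with moves {3, 5}:
g(0) = mex{} = 0
g(1) = mex{} = 0
g(2) = mex{} = 0
g(3) = mex{0} = 1
g(4) = mex{0} = 1
g(5) = mex{0} = 1
g(6) = mex{0,1} = 2
g(7) = mex{0,1} = 2
So g(7) = 2.
For pile C, compute g(0), g(1), … with moves {2, 5, 7}:
g(0) = mex{} = 0
g(1) = mex{} = 0
g(2) = mex{0} = 1
g(3) = mex{0} = 1
g(4) = mex{1} = 0
g(5) = mex{0,1} = 2
g(6) = mex{0} = 1
g(7) = mex{0,1,2} = 3
g(8) = mex{0,1} = 2
g(9) = mex{0,1,3} = 2
g(10) = mex{1,2} = 0
g(11) = mex{0,1,2} = 3
g(12) = mex{0,2,3} = 1
g(13) = mex{1,2,3} = 0
g(14) = mex{1,2,3} = 0
So g(14) = 0.
By the Sprague-Grundy theorem, the Grundy value of a sum of independent games is the XOR of the component values.
Combined value = 1 ⊕ 2 ⊕ 0 = 3.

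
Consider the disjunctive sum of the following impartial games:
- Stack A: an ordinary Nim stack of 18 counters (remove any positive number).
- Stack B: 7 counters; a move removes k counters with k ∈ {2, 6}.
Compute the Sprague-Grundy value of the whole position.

19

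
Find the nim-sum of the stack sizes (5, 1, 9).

13

Bitwise XOR of the heap sizes:
  0101  (5)
  0001  (1)
  1001  (9)
  ----
  1101  (13)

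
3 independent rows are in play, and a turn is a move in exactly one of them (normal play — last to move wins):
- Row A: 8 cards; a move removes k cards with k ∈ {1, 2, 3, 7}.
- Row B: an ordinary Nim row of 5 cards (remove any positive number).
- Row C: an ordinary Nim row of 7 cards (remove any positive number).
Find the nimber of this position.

2

Grundy values for row A (subtraction set {1, 2, 3, 7}):
g(0) = mex{} = 0
g(1) = mex{0} = 1
g(2) = mex{0,1} = 2
g(3) = mex{0,1,2} = 3
g(4) = mex{1,2,3} = 0
g(5) = mex{0,2,3} = 1
g(6) = mex{0,1,3} = 2
g(7) = mex{0,1,2} = 3
g(8) = mex{1,2,3} = 0
So g(8) = 0.
Row B is a plain Nim row of size 5, so its Grundy value is 5.
Row C is a plain Nim row of size 7, so its Grundy value is 7.
By the Sprague-Grundy theorem, the Grundy value of a sum of independent games is the XOR of the component values.
Combined value = 0 XOR 5 XOR 7 = 2.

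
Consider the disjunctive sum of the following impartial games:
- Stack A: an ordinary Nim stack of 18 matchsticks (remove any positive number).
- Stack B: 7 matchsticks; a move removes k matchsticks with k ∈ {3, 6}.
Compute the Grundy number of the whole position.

16

Stack A is a plain Nim stack of size 18, so its Grundy value is 18.
Grundy values for stack B (subtraction set {3, 6}):
k:     0  1  2  3  4  5  6  7
g(k):  0  0  0  1  1  1  2  2
So g(7) = 2.
The value of a disjunctive sum is the nim-sum of the parts.
Combined value = 18 ⊕ 2 = 16.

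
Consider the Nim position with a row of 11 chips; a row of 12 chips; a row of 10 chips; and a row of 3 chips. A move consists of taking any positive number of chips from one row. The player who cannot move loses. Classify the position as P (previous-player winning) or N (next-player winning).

Nim-sum: 11 ⊕ 12 ⊕ 10 ⊕ 3 = 14.
The nim-sum is 14 ≠ 0, so this is an N-position: the player to move can win.

N-position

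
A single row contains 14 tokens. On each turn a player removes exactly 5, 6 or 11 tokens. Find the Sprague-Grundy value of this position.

2

Grundy values for subtraction set {5, 6, 11}:
k:     0  1  2  3  4  5  6  7  8  9 10 11 12 13 14
g(k):  0  0  0  0  0  1  1  1  1  1  2  2  2  2  2
So g(14) = 2.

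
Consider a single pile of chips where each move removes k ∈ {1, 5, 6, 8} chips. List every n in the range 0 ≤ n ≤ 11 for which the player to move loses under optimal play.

0, 2, 4, 11

Build the Grundy sequence with g(k) = mex{g(k−s) : s ∈ {1, 5, 6, 8}, s ≤ k}:
k:     0  1  2  3  4  5  6  7  8  9 10 11
g(k):  0  1  0  1  0  1  2  3  2  3  2  0
The P-positions (g = 0) in 0..11 are 0, 2, 4, 11.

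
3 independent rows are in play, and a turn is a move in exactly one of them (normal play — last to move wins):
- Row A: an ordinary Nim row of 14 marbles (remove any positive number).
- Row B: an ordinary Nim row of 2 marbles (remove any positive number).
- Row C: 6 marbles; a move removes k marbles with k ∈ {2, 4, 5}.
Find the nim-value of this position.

15

Row A is a plain Nim row of size 14, so its Grundy value is 14.
Row B is a plain Nim row of size 2, so its Grundy value is 2.
Grundy values for row C (subtraction set {2, 4, 5}):
g(0) = mex{} = 0
g(1) = mex{} = 0
g(2) = mex{0} = 1
g(3) = mex{0} = 1
g(4) = mex{0,1} = 2
g(5) = mex{0,1} = 2
g(6) = mex{0,1,2} = 3
So g(6) = 3.
The value of a disjunctive sum is the nim-sum of the parts.
Combined value = 14 XOR 2 XOR 3 = 15.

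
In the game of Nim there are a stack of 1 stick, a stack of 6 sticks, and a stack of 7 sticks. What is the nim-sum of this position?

0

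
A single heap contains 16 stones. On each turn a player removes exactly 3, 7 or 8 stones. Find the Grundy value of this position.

0

Compute g(0), g(1), … for moves {3, 7, 8}:
k:     0  1  2  3  4  5  6  7  8  9 10 11 12 13 14 15 16
g(k):  0  0  0  1  1  1  0  2  2  1  3  0  0  2  1  1  0
So g(16) = 0.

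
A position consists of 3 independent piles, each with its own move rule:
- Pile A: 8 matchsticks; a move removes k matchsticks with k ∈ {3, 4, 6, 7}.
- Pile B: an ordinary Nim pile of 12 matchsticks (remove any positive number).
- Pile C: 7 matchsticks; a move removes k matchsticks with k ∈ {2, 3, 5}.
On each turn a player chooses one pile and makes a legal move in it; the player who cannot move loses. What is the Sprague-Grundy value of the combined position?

14

Build the Grundy sequence for pile A with g(k) = mex{g(k−s) : s ∈ {3, 4, 6, 7}, s ≤ k}:
k:     0  1  2  3  4  5  6  7  8
g(k):  0  0  0  1  1  1  2  2  2
So g(8) = 2.
Pile B is a plain Nim pile of size 12, so its Grundy value is 12.
For pile C, compute g(0), g(1), … with moves {2, 3, 5}:
g(0) = mex{} = 0
g(1) = mex{} = 0
g(2) = mex{0} = 1
g(3) = mex{0} = 1
g(4) = mex{0,1} = 2
g(5) = mex{0,1} = 2
g(6) = mex{0,1,2} = 3
g(7) = mex{1,2} = 0
So g(7) = 0.
The value of a disjunctive sum is the nim-sum of the parts.
Combined value = 2 XOR 12 XOR 0 = 14.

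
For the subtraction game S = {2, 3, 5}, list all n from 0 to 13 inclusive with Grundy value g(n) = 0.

0, 1, 7, 8

Build the Grundy sequence with g(k) = mex{g(k−s) : s ∈ {2, 3, 5}, s ≤ k}:
k:     0  1  2  3  4  5  6  7  8  9 10 11 12 13
g(k):  0  0  1  1  2  2  3  0  0  1  1  2  2  3
The P-positions (g = 0) in 0..13 are 0, 1, 7, 8.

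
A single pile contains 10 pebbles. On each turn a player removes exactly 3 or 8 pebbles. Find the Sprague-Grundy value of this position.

1

Compute g(0), g(1), … for moves {3, 8}:
k:     0  1  2  3  4  5  6  7  8  9 10
g(k):  0  0  0  1  1  1  0  0  2  1  1
So g(10) = 1.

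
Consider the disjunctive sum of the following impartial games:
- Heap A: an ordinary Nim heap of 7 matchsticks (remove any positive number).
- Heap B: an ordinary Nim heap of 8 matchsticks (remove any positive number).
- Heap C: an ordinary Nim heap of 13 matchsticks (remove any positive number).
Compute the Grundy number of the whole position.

Heap A is a plain Nim heap of size 7, so its Grundy value is 7.
Heap B is a plain Nim heap of size 8, so its Grundy value is 8.
Heap C is a plain Nim heap of size 13, so its Grundy value is 13.
By the Sprague-Grundy theorem, the Grundy value of a sum of independent games is the XOR of the component values.
Combined value = 7 XOR 8 XOR 13 = 2.

2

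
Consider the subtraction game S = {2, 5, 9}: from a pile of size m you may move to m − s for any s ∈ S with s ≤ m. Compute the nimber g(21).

Compute g(0), g(1), … for moves {2, 5, 9}:
k:     0  1  2  3  4  5  6  7  8  9 10 11 12 13 14 15 16 17 18 19 20 21
g(k):  0  0  1  1  0  2  1  0  0  1  1  0  2  1  0  0  1  1  0  2  1  0
So g(21) = 0.

0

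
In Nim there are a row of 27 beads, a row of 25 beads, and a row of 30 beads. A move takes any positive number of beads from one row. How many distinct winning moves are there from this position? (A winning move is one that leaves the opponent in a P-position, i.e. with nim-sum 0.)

3

Compute the nim-sum pairwise:
27 ^ 25 = 2
2 ^ 30 = 28
The overall nim-sum is X = 28. A row of size p has a winning move iff p XOR X < p (reduce it to p XOR X).
  27: 27 XOR 28 = 7 < 27 — winning move (to 7).
  25: 25 XOR 28 = 5 < 25 — winning move (to 5).
  30: 30 XOR 28 = 2 < 30 — winning move (to 2).
That gives 3 winning moves.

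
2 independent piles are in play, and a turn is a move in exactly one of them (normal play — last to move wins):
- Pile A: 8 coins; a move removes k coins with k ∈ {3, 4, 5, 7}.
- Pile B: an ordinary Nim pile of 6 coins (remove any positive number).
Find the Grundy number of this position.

Build the Grundy sequence for pile A with g(k) = mex{g(k−s) : s ∈ {3, 4, 5, 7}, s ≤ k}:
k:     0  1  2  3  4  5  6  7  8
g(k):  0  0  0  1  1  1  2  2  2
So g(8) = 2.
Pile B is a plain Nim pile of size 6, so its Grundy value is 6.
By the Sprague-Grundy theorem, the Grundy value of a sum of independent games is the XOR of the component values.
Combined value = 2 ⊕ 6 = 4.

4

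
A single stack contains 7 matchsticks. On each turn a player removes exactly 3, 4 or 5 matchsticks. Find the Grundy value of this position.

2

Grundy values for subtraction set {3, 4, 5}:
k:     0  1  2  3  4  5  6  7
g(k):  0  0  0  1  1  1  2  2
So g(7) = 2.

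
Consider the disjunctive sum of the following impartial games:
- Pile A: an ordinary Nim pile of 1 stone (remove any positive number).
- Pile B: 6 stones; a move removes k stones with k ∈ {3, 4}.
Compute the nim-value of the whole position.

3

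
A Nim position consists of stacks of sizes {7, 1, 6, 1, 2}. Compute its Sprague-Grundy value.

3

Nim-sum: 7 ^ 1 ^ 6 ^ 1 ^ 2 = 3.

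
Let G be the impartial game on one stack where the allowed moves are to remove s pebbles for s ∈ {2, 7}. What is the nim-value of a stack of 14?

0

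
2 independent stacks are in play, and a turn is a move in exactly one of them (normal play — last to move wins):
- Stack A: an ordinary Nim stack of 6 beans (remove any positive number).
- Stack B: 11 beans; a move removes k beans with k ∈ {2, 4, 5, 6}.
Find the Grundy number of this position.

7

Stack A is a plain Nim stack of size 6, so its Grundy value is 6.
For stack B, compute g(0), g(1), … with moves {2, 4, 5, 6}:
k:     0  1  2  3  4  5  6  7  8  9 10 11
g(k):  0  0  1  1  2  2  3  3  0  0  1  1
So g(11) = 1.
The value of a disjunctive sum is the nim-sum of the parts.
Combined value = 6 XOR 1 = 7.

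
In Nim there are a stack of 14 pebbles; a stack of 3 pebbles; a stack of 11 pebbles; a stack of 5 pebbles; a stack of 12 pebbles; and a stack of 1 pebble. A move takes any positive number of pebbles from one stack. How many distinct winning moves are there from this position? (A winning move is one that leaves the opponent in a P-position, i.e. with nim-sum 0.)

3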